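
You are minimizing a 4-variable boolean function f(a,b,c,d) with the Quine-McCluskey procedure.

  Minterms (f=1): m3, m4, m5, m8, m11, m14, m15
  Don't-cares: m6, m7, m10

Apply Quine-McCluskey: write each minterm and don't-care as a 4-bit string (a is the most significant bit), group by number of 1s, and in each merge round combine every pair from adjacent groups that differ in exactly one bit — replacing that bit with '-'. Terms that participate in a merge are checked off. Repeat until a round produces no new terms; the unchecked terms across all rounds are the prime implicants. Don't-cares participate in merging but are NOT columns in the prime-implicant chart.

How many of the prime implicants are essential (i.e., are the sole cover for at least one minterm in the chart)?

Round 0: 0011✓ 0100✓ 0101✓ 0110✓ 0111✓ 1000✓ 1010✓ 1011✓ 1110✓ 1111✓
Round 1: -011✓ -110✓ -111✓ 0-11✓ 01-0✓ 01-1✓ 010-✓ 011-✓ 1-10✓ 1-11✓ 10-0 101-✓ 111-✓
Round 2: --11 -11- 01-- 1-1-
PIs = {--11, -11-, 01--, 1-1-, 10-0}
Coverage chart:
  m3: --11 ←essential
  m4: 01-- ←essential
  m5: 01-- ←essential
  m8: 10-0 ←essential
  m11: --11,1-1-
  m14: -11-,1-1-
  m15: --11,-11-,1-1-
Essential: --11, 01--, 10-0

3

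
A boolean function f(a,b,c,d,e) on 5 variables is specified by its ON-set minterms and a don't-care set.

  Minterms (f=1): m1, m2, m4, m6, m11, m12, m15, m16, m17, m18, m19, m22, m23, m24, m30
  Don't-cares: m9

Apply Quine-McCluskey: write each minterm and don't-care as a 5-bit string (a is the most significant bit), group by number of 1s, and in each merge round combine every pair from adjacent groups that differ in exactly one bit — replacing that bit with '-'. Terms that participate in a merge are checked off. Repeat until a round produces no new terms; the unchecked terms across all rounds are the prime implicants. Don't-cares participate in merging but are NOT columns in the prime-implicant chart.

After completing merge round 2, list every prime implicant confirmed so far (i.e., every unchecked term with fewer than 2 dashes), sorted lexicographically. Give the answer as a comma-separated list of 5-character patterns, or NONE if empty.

-0001, 0-001, 0-100, 001-0, 01-11, 010-1, 1-000, 1-110

[col 0] 00001*, 00010*, 00100*, 00110*, 01001*, 01011*, 01100*, 01111*, 10000*, 10001*, 10010*, 10011*, 10110*, 10111*, 11000*, 11110*
[col 1] -0001, -0010*, -0110*, 0-001, 0-100, 00-10*, 001-0, 01-11, 010-1, 1-000, 1-110, 10-10*, 10-11*, 100-0*, 100-1*, 1000-*, 1001-*, 1011-*
[col 2] -0-10, 10-1-, 100--
Prime implicants: -0-10, -0001, 0-001, 0-100, 001-0, 01-11, 010-1, 1-000, 1-110, 10-1-, 100--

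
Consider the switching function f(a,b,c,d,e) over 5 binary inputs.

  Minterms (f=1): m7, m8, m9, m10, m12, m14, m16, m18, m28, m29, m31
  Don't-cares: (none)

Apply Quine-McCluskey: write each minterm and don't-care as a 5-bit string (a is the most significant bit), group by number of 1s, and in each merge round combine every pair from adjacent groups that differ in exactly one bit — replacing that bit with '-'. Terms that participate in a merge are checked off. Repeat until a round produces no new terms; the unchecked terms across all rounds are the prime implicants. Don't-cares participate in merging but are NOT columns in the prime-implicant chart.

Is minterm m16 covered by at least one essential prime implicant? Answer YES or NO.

Round 0: 00111 01000✓ 01001✓ 01010✓ 01100✓ 01110✓ 10000✓ 10010✓ 11100✓ 11101✓ 11111✓
Round 1: -1100 01-00✓ 01-10✓ 010-0✓ 0100- 011-0✓ 100-0 111-1 1110-
Round 2: 01--0
PIs = {-1100, 00111, 01--0, 0100-, 100-0, 111-1, 1110-}
Coverage chart:
  m7: 00111 ←essential
  m8: 01--0,0100-
  m9: 0100- ←essential
  m10: 01--0 ←essential
  m12: -1100,01--0
  m14: 01--0 ←essential
  m16: 100-0 ←essential
  m18: 100-0 ←essential
  m28: -1100,1110-
  m29: 111-1,1110-
  m31: 111-1 ←essential
Essential: 00111, 01--0, 0100-, 100-0, 111-1

YES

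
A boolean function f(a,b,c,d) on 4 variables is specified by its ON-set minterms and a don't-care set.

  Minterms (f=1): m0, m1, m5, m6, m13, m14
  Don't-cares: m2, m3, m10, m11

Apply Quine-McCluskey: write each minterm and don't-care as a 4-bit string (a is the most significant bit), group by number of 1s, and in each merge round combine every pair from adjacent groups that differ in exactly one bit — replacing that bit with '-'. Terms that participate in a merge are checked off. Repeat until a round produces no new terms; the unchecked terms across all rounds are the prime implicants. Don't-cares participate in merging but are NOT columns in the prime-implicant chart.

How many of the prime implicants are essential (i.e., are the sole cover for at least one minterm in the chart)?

3

[col 0] 0000*, 0001*, 0010*, 0011*, 0101*, 0110*, 1010*, 1011*, 1101*, 1110*
[col 1] -010*, -011*, -101, -110*, 0-01, 0-10*, 00-0*, 00-1*, 000-*, 001-*, 1-10*, 101-*
[col 2] --10, -01-, 00--
Prime implicants: --10, -01-, -101, 0-01, 00--
PI chart (minterm → PIs covering it):
  0 | 00--  (sole → essential)
  1 | 0-01,00--
  5 | -101,0-01
  6 | --10  (sole → essential)
  13 | -101  (sole → essential)
  14 | --10  (sole → essential)
Essential prime implicants: --10, -101, 00--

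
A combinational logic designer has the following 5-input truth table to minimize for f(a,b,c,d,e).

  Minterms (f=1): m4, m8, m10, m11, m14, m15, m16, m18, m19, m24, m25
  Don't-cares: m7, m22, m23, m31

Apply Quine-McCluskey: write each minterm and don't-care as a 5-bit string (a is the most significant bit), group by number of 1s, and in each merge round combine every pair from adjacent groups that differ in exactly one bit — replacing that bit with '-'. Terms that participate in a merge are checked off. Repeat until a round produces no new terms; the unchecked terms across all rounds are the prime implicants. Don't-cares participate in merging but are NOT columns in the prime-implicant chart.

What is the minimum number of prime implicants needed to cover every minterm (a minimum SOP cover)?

size-2^0 implicants → 00100  00111(✓)  01000(✓)  01010(✓)  01011(✓)  01110(✓)  01111(✓)  10000(✓)  10010(✓)  10011(✓)  10110(✓)  10111(✓)  11000(✓)  11001(✓)  11111(✓)
size-2^1 implicants → -0111(✓)  -1000  -1111(✓)  0-111(✓)  01-10(✓)  01-11(✓)  010-0  0101-(✓)  0111-(✓)  1-000  1-111(✓)  10-10(✓)  10-11(✓)  100-0  1001-(✓)  1011-(✓)  1100-
size-2^2 implicants → --111  01-1-  10-1-
Unchecked terms (primes): --111, -1000, 00100, 01-1-, 010-0, 1-000, 10-1-, 100-0, 1100-
Minterm coverage:
  m4 ⊆ 00100 [E]
  m8 ⊆ -1000,010-0
  m10 ⊆ 01-1-,010-0
  m11 ⊆ 01-1- [E]
  m14 ⊆ 01-1- [E]
  m15 ⊆ --111,01-1-
  m16 ⊆ 1-000,100-0
  m18 ⊆ 10-1-,100-0
  m19 ⊆ 10-1- [E]
  m24 ⊆ -1000,1-000,1100-
  m25 ⊆ 1100- [E]
E = {00100, 01-1-, 10-1-, 1100-}
Petrick residual → -1000, 1-000
Cover = bc'd'e' + a'b'cd'e' + a'bd + ac'd'e' + ab'd + abc'd'  |cover|=6

6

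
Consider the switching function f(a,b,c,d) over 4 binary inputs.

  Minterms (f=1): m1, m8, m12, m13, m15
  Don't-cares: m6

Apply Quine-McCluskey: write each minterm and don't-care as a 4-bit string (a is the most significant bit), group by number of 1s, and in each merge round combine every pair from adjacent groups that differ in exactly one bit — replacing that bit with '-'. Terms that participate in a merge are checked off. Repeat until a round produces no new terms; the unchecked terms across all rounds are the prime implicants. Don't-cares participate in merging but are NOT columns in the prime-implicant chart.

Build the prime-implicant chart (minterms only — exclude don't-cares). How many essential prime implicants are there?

Round 0: 0001 0110 1000✓ 1100✓ 1101✓ 1111✓
Round 1: 1-00 11-1 110-
PIs = {0001, 0110, 1-00, 11-1, 110-}
Coverage chart:
  m1: 0001 ←essential
  m8: 1-00 ←essential
  m12: 1-00,110-
  m13: 11-1,110-
  m15: 11-1 ←essential
Essential: 0001, 1-00, 11-1

3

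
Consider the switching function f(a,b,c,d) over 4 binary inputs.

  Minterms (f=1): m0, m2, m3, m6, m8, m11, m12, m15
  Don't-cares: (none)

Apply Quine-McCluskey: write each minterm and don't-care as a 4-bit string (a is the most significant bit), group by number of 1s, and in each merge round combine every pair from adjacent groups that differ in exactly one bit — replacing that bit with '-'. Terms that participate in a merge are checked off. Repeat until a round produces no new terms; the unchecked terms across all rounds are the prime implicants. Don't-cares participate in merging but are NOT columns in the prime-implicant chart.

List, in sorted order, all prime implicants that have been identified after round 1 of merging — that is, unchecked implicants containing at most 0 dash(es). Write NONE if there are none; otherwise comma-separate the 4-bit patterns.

Round 0: 0000✓ 0010✓ 0011✓ 0110✓ 1000✓ 1011✓ 1100✓ 1111✓
Round 1: -000 -011 0-10 00-0 001- 1-00 1-11
PIs = {-000, -011, 0-10, 00-0, 001-, 1-00, 1-11}

NONE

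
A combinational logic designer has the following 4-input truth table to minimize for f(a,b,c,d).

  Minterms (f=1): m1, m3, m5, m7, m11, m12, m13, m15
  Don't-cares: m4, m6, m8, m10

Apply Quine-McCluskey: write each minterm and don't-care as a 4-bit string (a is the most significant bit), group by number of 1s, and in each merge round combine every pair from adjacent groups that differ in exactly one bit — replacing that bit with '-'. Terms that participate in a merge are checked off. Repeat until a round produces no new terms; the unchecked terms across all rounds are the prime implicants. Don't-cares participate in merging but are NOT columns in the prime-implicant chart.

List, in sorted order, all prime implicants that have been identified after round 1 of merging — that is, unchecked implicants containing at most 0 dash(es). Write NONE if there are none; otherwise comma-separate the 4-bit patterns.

NONE

[col 0] 0001*, 0011*, 0100*, 0101*, 0110*, 0111*, 1000*, 1010*, 1011*, 1100*, 1101*, 1111*
[col 1] -011*, -100*, -101*, -111*, 0-01*, 0-11*, 00-1*, 01-0*, 01-1*, 010-*, 011-*, 1-00, 1-11*, 10-0, 101-, 11-1*, 110-*
[col 2] --11, -1-1, -10-, 0--1, 01--
Prime implicants: --11, -1-1, -10-, 0--1, 01--, 1-00, 10-0, 101-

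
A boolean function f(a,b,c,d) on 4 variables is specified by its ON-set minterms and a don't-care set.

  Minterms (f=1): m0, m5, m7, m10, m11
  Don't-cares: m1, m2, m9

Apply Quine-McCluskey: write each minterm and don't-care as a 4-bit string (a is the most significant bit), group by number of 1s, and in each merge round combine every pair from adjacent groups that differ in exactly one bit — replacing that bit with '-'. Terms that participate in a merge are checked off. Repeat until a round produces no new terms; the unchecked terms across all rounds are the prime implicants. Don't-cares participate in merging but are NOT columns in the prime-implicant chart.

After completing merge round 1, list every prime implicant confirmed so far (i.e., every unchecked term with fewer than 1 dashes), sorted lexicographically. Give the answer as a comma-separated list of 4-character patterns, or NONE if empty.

NONE

[col 0] 0000*, 0001*, 0010*, 0101*, 0111*, 1001*, 1010*, 1011*
[col 1] -001, -010, 0-01, 00-0, 000-, 01-1, 10-1, 101-
Prime implicants: -001, -010, 0-01, 00-0, 000-, 01-1, 10-1, 101-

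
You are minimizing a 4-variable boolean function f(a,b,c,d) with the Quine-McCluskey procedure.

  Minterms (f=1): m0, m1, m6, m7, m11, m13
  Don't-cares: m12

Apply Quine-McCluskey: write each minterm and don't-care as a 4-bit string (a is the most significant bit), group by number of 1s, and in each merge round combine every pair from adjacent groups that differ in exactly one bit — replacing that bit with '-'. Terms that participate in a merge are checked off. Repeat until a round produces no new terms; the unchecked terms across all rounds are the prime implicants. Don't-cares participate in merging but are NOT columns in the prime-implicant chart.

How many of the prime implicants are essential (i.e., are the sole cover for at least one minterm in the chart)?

Round 0: 0000✓ 0001✓ 0110✓ 0111✓ 1011 1100✓ 1101✓
Round 1: 000- 011- 110-
PIs = {000-, 011-, 1011, 110-}
Coverage chart:
  m0: 000- ←essential
  m1: 000- ←essential
  m6: 011- ←essential
  m7: 011- ←essential
  m11: 1011 ←essential
  m13: 110- ←essential
Essential: 000-, 011-, 1011, 110-

4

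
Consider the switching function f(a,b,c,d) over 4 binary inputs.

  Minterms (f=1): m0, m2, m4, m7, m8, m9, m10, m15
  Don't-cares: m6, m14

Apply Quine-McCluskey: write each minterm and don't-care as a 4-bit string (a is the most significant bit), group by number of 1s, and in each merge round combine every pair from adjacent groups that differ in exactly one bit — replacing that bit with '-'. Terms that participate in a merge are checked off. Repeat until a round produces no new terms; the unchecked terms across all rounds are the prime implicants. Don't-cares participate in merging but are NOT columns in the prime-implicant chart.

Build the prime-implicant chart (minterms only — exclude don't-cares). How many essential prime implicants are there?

3

[col 0] 0000*, 0010*, 0100*, 0110*, 0111*, 1000*, 1001*, 1010*, 1110*, 1111*
[col 1] -000*, -010*, -110*, -111*, 0-00*, 0-10*, 00-0*, 01-0*, 011-*, 1-10*, 10-0*, 100-, 111-*
[col 2] --10, -0-0, -11-, 0--0
Prime implicants: --10, -0-0, -11-, 0--0, 100-
PI chart (minterm → PIs covering it):
  0 | -0-0,0--0
  2 | --10,-0-0,0--0
  4 | 0--0  (sole → essential)
  7 | -11-  (sole → essential)
  8 | -0-0,100-
  9 | 100-  (sole → essential)
  10 | --10,-0-0
  15 | -11-  (sole → essential)
Essential prime implicants: -11-, 0--0, 100-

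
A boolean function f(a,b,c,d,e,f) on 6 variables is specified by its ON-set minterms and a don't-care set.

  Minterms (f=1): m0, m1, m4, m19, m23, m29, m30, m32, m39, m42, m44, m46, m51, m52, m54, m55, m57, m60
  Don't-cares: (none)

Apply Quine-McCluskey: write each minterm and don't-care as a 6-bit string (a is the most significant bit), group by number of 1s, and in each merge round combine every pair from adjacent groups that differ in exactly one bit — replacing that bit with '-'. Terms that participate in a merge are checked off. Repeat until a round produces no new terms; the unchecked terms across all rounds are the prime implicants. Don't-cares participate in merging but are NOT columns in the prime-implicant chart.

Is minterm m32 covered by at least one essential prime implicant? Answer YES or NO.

size-2^0 implicants → 000000(✓)  000001(✓)  000100(✓)  010011(✓)  010111(✓)  011101  011110  100000(✓)  100111(✓)  101010(✓)  101100(✓)  101110(✓)  110011(✓)  110100(✓)  110110(✓)  110111(✓)  111001  111100(✓)
size-2^1 implicants → -00000  -10011(✓)  -10111(✓)  000-00  00000-  010-11(✓)  1-0111  1-1100  101-10  1011-0  11-100  110-11(✓)  1101-0  11011-
size-2^2 implicants → -10-11
Unchecked terms (primes): -00000, -10-11, 000-00, 00000-, 011101, 011110, 1-0111, 1-1100, 101-10, 1011-0, 11-100, 1101-0, 11011-, 111001
Minterm coverage:
  m0 ⊆ -00000,000-00,00000-
  m1 ⊆ 00000- [E]
  m4 ⊆ 000-00 [E]
  m19 ⊆ -10-11 [E]
  m23 ⊆ -10-11 [E]
  m29 ⊆ 011101 [E]
  m30 ⊆ 011110 [E]
  m32 ⊆ -00000 [E]
  m39 ⊆ 1-0111 [E]
  m42 ⊆ 101-10 [E]
  m44 ⊆ 1-1100,1011-0
  m46 ⊆ 101-10,1011-0
  m51 ⊆ -10-11 [E]
  m52 ⊆ 11-100,1101-0
  m54 ⊆ 1101-0,11011-
  m55 ⊆ -10-11,1-0111,11011-
  m57 ⊆ 111001 [E]
  m60 ⊆ 1-1100,11-100
E = {-00000, -10-11, 000-00, 00000-, 011101, 011110, 1-0111, 101-10, 111001}

YES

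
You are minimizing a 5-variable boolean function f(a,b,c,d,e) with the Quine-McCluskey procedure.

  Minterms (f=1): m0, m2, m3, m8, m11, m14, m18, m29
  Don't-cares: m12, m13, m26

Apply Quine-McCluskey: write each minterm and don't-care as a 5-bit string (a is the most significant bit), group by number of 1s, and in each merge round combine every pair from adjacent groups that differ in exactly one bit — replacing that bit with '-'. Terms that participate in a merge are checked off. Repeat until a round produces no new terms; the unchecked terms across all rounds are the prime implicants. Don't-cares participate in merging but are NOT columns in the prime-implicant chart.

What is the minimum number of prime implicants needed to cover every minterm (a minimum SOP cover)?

5

Round 0: 00000✓ 00010✓ 00011✓ 01000✓ 01011✓ 01100✓ 01101✓ 01110✓ 10010✓ 11010✓ 11101✓
Round 1: -0010 -1101 0-000 0-011 000-0 0001- 01-00 011-0 0110- 1-010
PIs = {-0010, -1101, 0-000, 0-011, 000-0, 0001-, 01-00, 011-0, 0110-, 1-010}
Coverage chart:
  m0: 0-000,000-0
  m2: -0010,000-0,0001-
  m3: 0-011,0001-
  m8: 0-000,01-00
  m11: 0-011 ←essential
  m14: 011-0 ←essential
  m18: -0010,1-010
  m29: -1101 ←essential
Essential: -1101, 0-011, 011-0
Petrick residual → -0010, 0-000
Min cover (5 terms): b'c'de' + bcd'e + a'c'd'e' + a'c'de + a'bce'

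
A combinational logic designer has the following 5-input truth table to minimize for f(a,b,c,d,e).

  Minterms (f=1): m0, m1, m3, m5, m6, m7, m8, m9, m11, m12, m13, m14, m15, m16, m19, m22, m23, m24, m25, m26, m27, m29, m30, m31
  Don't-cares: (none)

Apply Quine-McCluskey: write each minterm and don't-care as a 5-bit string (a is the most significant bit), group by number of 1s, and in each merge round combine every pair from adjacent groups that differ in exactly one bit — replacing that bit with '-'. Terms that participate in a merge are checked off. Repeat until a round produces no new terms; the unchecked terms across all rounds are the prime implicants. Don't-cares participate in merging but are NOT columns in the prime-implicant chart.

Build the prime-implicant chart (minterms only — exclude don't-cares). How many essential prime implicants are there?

Round 0: 00000✓ 00001✓ 00011✓ 00101✓ 00110✓ 00111✓ 01000✓ 01001✓ 01011✓ 01100✓ 01101✓ 01110✓ 01111✓ 10000✓ 10011✓ 10110✓ 10111✓ 11000✓ 11001✓ 11010✓ 11011✓ 11101✓ 11110✓ 11111✓
Round 1: -0000✓ -0011✓ -0110✓ -0111✓ -1000✓ -1001✓ -1011✓ -1101✓ -1110✓ -1111✓ 0-000✓ 0-001✓ 0-011✓ 0-101✓ 0-110✓ 0-111✓ 00-01✓ 00-11✓ 000-1✓ 0000-✓ 001-1✓ 0011-✓ 01-00✓ 01-01✓ 01-11✓ 010-1✓ 0100-✓ 011-0✓ 011-1✓ 0110-✓ 0111-✓ 1-000✓ 1-011✓ 1-110✓ 1-111✓ 10-11✓ 1011-✓ 11-01✓ 11-10✓ 11-11✓ 110-0✓ 110-1✓ 1100-✓ 1101-✓ 111-1✓ 1111-✓
Round 2: --000 --011✓ --110✓ --111✓ -0-11✓ -011-✓ -1-01✓ -1-11✓ -10-1✓ -100- -11-1✓ -111-✓ 0--01✓ 0--11✓ 0-0-1✓ 0-00- 0-1-1✓ 0-11-✓ 00--1✓ 01--1✓ 01-0- 011-- 1--11✓ 1-11-✓ 11--1✓ 11-1- 110--
Round 3: ---11 --11- -1--1 0---1
PIs = {---11, --000, --11-, -1--1, -100-, 0---1, 0-00-, 01-0-, 011--, 11-1-, 110--}
Coverage chart:
  m0: --000,0-00-
  m1: 0---1,0-00-
  m3: ---11,0---1
  m5: 0---1 ←essential
  m6: --11- ←essential
  m7: ---11,--11-,0---1
  m8: --000,-100-,0-00-,01-0-
  m9: -1--1,-100-,0---1,0-00-,01-0-
  m11: ---11,-1--1,0---1
  m12: 01-0-,011--
  m13: -1--1,0---1,01-0-,011--
  m14: --11-,011--
  m15: ---11,--11-,-1--1,0---1,011--
  m16: --000 ←essential
  m19: ---11 ←essential
  m22: --11- ←essential
  m23: ---11,--11-
  m24: --000,-100-,110--
  m25: -1--1,-100-,110--
  m26: 11-1-,110--
  m27: ---11,-1--1,11-1-,110--
  m29: -1--1 ←essential
  m30: --11-,11-1-
  m31: ---11,--11-,-1--1,11-1-
Essential: ---11, --000, --11-, -1--1, 0---1

5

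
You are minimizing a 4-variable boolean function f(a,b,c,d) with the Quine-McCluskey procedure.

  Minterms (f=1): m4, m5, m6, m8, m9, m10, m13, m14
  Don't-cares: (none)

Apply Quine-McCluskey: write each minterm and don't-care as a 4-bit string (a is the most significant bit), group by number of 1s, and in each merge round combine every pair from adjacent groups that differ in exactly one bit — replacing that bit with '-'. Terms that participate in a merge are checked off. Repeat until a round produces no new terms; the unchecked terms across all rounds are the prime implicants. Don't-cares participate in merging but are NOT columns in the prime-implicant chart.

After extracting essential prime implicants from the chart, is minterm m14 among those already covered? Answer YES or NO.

[col 0] 0100*, 0101*, 0110*, 1000*, 1001*, 1010*, 1101*, 1110*
[col 1] -101, -110, 01-0, 010-, 1-01, 1-10, 10-0, 100-
Prime implicants: -101, -110, 01-0, 010-, 1-01, 1-10, 10-0, 100-
PI chart (minterm → PIs covering it):
  4 | 01-0,010-
  5 | -101,010-
  6 | -110,01-0
  8 | 10-0,100-
  9 | 1-01,100-
  10 | 1-10,10-0
  13 | -101,1-01
  14 | -110,1-10
(no essential prime implicants)

NO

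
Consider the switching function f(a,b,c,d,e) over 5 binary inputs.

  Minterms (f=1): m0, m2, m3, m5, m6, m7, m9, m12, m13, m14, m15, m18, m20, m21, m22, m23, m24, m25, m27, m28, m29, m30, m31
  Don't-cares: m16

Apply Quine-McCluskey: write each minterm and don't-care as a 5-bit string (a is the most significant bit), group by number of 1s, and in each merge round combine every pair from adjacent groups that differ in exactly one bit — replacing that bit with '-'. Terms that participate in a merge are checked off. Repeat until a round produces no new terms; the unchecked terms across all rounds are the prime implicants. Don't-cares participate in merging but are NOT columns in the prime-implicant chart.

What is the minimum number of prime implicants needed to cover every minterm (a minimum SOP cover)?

[col 0] 00000*, 00010*, 00011*, 00101*, 00110*, 00111*, 01001*, 01100*, 01101*, 01110*, 01111*, 10000*, 10010*, 10100*, 10101*, 10110*, 10111*, 11000*, 11001*, 11011*, 11100*, 11101*, 11110*, 11111*
[col 1] -0000*, -0010*, -0101*, -0110*, -0111*, -1001*, -1100*, -1101*, -1110*, -1111*, 0-101*, 0-110*, 0-111*, 00-10*, 00-11*, 000-0*, 0001-*, 001-1*, 0011-*, 01-01*, 011-0*, 011-1*, 0110-*, 0111-*, 1-000*, 1-100*, 1-101*, 1-110*, 1-111*, 10-00*, 10-10*, 100-0*, 101-0*, 101-1*, 1010-*, 1011-*, 11-00*, 11-01*, 11-11*, 110-1*, 1100-*, 111-0*, 111-1*, 1110-*, 1111-*
[col 2] --101*, --110*, --111*, -0-10, -00-0, -01-1*, -011-*, -1-01, -11-0*, -11-1*, -110-*, -111-*, 0-1-1*, 0-11-*, 00-1-, 011--*, 1--00, 1-1-0*, 1-1-1*, 1-10-*, 1-11-*, 10--0, 101--*, 11--1, 11-0-, 111--*
[col 3] --1-1, --11-, -11--, 1-1--
Prime implicants: --1-1, --11-, -0-10, -00-0, -1-01, -11--, 00-1-, 1--00, 1-1--, 10--0, 11--1, 11-0-
PI chart (minterm → PIs covering it):
  0 | -00-0  (sole → essential)
  2 | -0-10,-00-0,00-1-
  3 | 00-1-  (sole → essential)
  5 | --1-1  (sole → essential)
  6 | --11-,-0-10,00-1-
  7 | --1-1,--11-,00-1-
  9 | -1-01  (sole → essential)
  12 | -11--  (sole → essential)
  13 | --1-1,-1-01,-11--
  14 | --11-,-11--
  15 | --1-1,--11-,-11--
  18 | -0-10,-00-0,10--0
  20 | 1--00,1-1--,10--0
  21 | --1-1,1-1--
  22 | --11-,-0-10,1-1--,10--0
  23 | --1-1,--11-,1-1--
  24 | 1--00,11-0-
  25 | -1-01,11--1,11-0-
  27 | 11--1  (sole → essential)
  28 | -11--,1--00,1-1--,11-0-
  29 | --1-1,-1-01,-11--,1-1--,11--1,11-0-
  30 | --11-,-11--,1-1--
  31 | --1-1,--11-,-11--,1-1--,11--1
Essential prime implicants: --1-1, -00-0, -1-01, -11--, 00-1-, 11--1
Petrick residual → --11-, 1--00
Minimum SOP uses 8 PIs: ce + cd + b'c'e' + bd'e + bc + a'b'd + ad'e' + abe

8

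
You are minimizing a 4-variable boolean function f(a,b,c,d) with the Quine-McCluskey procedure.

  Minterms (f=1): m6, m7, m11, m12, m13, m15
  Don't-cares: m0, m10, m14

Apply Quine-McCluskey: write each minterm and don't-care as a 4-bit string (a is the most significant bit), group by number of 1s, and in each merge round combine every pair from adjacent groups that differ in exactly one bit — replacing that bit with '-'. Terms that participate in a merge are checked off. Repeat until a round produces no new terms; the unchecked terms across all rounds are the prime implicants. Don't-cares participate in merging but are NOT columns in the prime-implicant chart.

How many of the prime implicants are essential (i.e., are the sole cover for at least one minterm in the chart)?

3

Round 0: 0000 0110✓ 0111✓ 1010✓ 1011✓ 1100✓ 1101✓ 1110✓ 1111✓
Round 1: -110✓ -111✓ 011-✓ 1-10✓ 1-11✓ 101-✓ 11-0✓ 11-1✓ 110-✓ 111-✓
Round 2: -11- 1-1- 11--
PIs = {-11-, 0000, 1-1-, 11--}
Coverage chart:
  m6: -11- ←essential
  m7: -11- ←essential
  m11: 1-1- ←essential
  m12: 11-- ←essential
  m13: 11-- ←essential
  m15: -11-,1-1-,11--
Essential: -11-, 1-1-, 11--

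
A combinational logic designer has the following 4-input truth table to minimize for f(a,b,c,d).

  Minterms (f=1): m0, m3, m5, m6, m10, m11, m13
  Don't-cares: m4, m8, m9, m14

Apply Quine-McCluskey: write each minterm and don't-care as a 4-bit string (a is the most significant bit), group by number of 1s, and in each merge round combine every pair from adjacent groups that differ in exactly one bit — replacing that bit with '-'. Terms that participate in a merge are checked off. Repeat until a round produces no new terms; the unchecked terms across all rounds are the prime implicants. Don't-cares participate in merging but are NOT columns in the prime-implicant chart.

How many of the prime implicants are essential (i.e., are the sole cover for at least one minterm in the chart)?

1

size-2^0 implicants → 0000(✓)  0011(✓)  0100(✓)  0101(✓)  0110(✓)  1000(✓)  1001(✓)  1010(✓)  1011(✓)  1101(✓)  1110(✓)
size-2^1 implicants → -000  -011  -101  -110  0-00  01-0  010-  1-01  1-10  10-0(✓)  10-1(✓)  100-(✓)  101-(✓)
size-2^2 implicants → 10--
Unchecked terms (primes): -000, -011, -101, -110, 0-00, 01-0, 010-, 1-01, 1-10, 10--
Minterm coverage:
  m0 ⊆ -000,0-00
  m3 ⊆ -011 [E]
  m5 ⊆ -101,010-
  m6 ⊆ -110,01-0
  m10 ⊆ 1-10,10--
  m11 ⊆ -011,10--
  m13 ⊆ -101,1-01
E = {-011}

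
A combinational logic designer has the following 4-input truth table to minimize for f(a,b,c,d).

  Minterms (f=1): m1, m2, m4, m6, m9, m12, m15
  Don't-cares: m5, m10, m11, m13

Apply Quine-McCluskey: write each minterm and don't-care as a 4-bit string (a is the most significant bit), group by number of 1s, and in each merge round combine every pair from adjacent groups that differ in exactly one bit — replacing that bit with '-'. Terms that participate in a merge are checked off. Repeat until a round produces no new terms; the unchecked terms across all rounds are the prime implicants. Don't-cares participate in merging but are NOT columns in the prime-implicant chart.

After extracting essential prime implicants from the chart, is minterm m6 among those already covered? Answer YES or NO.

size-2^0 implicants → 0001(✓)  0010(✓)  0100(✓)  0101(✓)  0110(✓)  1001(✓)  1010(✓)  1011(✓)  1100(✓)  1101(✓)  1111(✓)
size-2^1 implicants → -001(✓)  -010  -100(✓)  -101(✓)  0-01(✓)  0-10  01-0  010-(✓)  1-01(✓)  1-11(✓)  10-1(✓)  101-  11-1(✓)  110-(✓)
size-2^2 implicants → --01  -10-  1--1
Unchecked terms (primes): --01, -010, -10-, 0-10, 01-0, 1--1, 101-
Minterm coverage:
  m1 ⊆ --01 [E]
  m2 ⊆ -010,0-10
  m4 ⊆ -10-,01-0
  m6 ⊆ 0-10,01-0
  m9 ⊆ --01,1--1
  m12 ⊆ -10- [E]
  m15 ⊆ 1--1 [E]
E = {--01, -10-, 1--1}

NO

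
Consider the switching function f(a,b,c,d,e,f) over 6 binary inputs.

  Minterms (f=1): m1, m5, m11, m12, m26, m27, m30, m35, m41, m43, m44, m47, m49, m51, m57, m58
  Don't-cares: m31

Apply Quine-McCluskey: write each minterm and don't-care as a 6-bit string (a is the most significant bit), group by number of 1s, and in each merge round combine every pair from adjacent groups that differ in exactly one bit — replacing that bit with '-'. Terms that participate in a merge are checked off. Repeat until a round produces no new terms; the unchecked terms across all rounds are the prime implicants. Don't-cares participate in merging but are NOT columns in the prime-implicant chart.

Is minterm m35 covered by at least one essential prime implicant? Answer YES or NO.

NO

[col 0] 000001*, 000101*, 001011*, 001100*, 011010*, 011011*, 011110*, 011111*, 100011*, 101001*, 101011*, 101100*, 101111*, 110001*, 110011*, 111001*, 111010*
[col 1] -01011, -01100, -11010, 0-1011, 000-01, 011-10*, 011-11*, 01101-*, 01111-*, 1-0011, 1-1001, 10-011, 101-11, 1010-1, 11-001, 1100-1
[col 2] 011-1-
Prime implicants: -01011, -01100, -11010, 0-1011, 000-01, 011-1-, 1-0011, 1-1001, 10-011, 101-11, 1010-1, 11-001, 1100-1
PI chart (minterm → PIs covering it):
  1 | 000-01  (sole → essential)
  5 | 000-01  (sole → essential)
  11 | -01011,0-1011
  12 | -01100  (sole → essential)
  26 | -11010,011-1-
  27 | 0-1011,011-1-
  30 | 011-1-  (sole → essential)
  35 | 1-0011,10-011
  41 | 1-1001,1010-1
  43 | -01011,10-011,101-11,1010-1
  44 | -01100  (sole → essential)
  47 | 101-11  (sole → essential)
  49 | 11-001,1100-1
  51 | 1-0011,1100-1
  57 | 1-1001,11-001
  58 | -11010  (sole → essential)
Essential prime implicants: -01100, -11010, 000-01, 011-1-, 101-11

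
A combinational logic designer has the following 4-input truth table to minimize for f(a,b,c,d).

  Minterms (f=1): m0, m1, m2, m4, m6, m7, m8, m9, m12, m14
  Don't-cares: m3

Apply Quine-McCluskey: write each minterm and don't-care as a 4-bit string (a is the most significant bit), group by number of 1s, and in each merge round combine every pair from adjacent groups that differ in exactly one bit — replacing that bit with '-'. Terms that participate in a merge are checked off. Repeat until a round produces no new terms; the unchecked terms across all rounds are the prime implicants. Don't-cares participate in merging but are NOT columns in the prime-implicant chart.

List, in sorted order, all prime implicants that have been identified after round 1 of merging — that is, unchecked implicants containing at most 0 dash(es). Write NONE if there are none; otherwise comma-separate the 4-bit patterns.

Round 0: 0000✓ 0001✓ 0010✓ 0011✓ 0100✓ 0110✓ 0111✓ 1000✓ 1001✓ 1100✓ 1110✓
Round 1: -000✓ -001✓ -100✓ -110✓ 0-00✓ 0-10✓ 0-11✓ 00-0✓ 00-1✓ 000-✓ 001-✓ 01-0✓ 011-✓ 1-00✓ 100-✓ 11-0✓
Round 2: --00 -00- -1-0 0--0 0-1- 00--
PIs = {--00, -00-, -1-0, 0--0, 0-1-, 00--}

NONE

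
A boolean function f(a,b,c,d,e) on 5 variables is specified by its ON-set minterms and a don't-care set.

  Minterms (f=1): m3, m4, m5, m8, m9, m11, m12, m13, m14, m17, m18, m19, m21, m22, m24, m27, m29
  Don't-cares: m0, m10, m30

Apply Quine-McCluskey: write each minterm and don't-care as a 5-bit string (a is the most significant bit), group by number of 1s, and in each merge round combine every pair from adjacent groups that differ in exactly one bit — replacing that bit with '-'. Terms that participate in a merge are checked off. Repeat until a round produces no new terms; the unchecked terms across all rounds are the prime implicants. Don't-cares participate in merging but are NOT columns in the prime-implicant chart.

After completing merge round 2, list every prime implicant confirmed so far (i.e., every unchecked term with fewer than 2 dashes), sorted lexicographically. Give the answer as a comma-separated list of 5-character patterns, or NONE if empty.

-1000, -1110, 1-110, 10-01, 10-10, 100-1, 1001-

[col 0] 00000*, 00011*, 00100*, 00101*, 01000*, 01001*, 01010*, 01011*, 01100*, 01101*, 01110*, 10001*, 10010*, 10011*, 10101*, 10110*, 11000*, 11011*, 11101*, 11110*
[col 1] -0011*, -0101*, -1000, -1011*, -1101*, -1110, 0-000*, 0-011*, 0-100*, 0-101*, 00-00*, 0010-*, 01-00*, 01-01*, 01-10*, 010-0*, 010-1*, 0100-*, 0101-*, 011-0*, 0110-*, 1-011*, 1-101*, 1-110, 10-01, 10-10, 100-1, 1001-
[col 2] --011, --101, 0--00, 0-10-, 01--0, 01-0-, 010--
Prime implicants: --011, --101, -1000, -1110, 0--00, 0-10-, 01--0, 01-0-, 010--, 1-110, 10-01, 10-10, 100-1, 1001-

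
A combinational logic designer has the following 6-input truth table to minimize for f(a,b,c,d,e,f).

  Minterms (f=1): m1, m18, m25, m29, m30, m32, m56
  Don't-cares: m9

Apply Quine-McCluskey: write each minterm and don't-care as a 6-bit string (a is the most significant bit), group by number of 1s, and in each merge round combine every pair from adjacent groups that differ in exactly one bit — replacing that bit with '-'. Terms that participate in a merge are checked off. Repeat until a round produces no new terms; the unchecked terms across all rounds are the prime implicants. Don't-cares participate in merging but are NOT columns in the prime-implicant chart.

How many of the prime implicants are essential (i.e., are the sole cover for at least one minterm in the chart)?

Round 0: 000001✓ 001001✓ 010010 011001✓ 011101✓ 011110 100000 111000
Round 1: 0-1001 00-001 011-01
PIs = {0-1001, 00-001, 010010, 011-01, 011110, 100000, 111000}
Coverage chart:
  m1: 00-001 ←essential
  m18: 010010 ←essential
  m25: 0-1001,011-01
  m29: 011-01 ←essential
  m30: 011110 ←essential
  m32: 100000 ←essential
  m56: 111000 ←essential
Essential: 00-001, 010010, 011-01, 011110, 100000, 111000

6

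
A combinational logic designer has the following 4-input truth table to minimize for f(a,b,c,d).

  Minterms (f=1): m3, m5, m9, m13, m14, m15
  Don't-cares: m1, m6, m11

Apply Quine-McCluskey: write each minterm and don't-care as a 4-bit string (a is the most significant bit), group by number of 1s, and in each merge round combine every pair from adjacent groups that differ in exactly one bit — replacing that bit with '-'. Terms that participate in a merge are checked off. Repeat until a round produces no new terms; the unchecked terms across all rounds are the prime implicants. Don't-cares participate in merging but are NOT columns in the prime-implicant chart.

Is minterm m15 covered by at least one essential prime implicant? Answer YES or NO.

[col 0] 0001*, 0011*, 0101*, 0110*, 1001*, 1011*, 1101*, 1110*, 1111*
[col 1] -001*, -011*, -101*, -110, 0-01*, 00-1*, 1-01*, 1-11*, 10-1*, 11-1*, 111-
[col 2] --01, -0-1, 1--1
Prime implicants: --01, -0-1, -110, 1--1, 111-
PI chart (minterm → PIs covering it):
  3 | -0-1  (sole → essential)
  5 | --01  (sole → essential)
  9 | --01,-0-1,1--1
  13 | --01,1--1
  14 | -110,111-
  15 | 1--1,111-
Essential prime implicants: --01, -0-1

NO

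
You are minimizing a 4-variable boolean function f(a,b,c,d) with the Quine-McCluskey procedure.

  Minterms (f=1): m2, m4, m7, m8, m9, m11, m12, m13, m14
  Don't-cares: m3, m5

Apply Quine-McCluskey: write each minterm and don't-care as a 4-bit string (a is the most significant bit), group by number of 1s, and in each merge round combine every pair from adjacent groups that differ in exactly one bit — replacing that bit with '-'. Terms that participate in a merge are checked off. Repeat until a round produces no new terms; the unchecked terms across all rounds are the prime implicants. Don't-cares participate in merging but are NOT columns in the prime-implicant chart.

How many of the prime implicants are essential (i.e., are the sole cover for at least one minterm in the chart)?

4

Round 0: 0010✓ 0011✓ 0100✓ 0101✓ 0111✓ 1000✓ 1001✓ 1011✓ 1100✓ 1101✓ 1110✓
Round 1: -011 -100✓ -101✓ 0-11 001- 01-1 010-✓ 1-00✓ 1-01✓ 10-1 100-✓ 11-0 110-✓
Round 2: -10- 1-0-
PIs = {-011, -10-, 0-11, 001-, 01-1, 1-0-, 10-1, 11-0}
Coverage chart:
  m2: 001- ←essential
  m4: -10- ←essential
  m7: 0-11,01-1
  m8: 1-0- ←essential
  m9: 1-0-,10-1
  m11: -011,10-1
  m12: -10-,1-0-,11-0
  m13: -10-,1-0-
  m14: 11-0 ←essential
Essential: -10-, 001-, 1-0-, 11-0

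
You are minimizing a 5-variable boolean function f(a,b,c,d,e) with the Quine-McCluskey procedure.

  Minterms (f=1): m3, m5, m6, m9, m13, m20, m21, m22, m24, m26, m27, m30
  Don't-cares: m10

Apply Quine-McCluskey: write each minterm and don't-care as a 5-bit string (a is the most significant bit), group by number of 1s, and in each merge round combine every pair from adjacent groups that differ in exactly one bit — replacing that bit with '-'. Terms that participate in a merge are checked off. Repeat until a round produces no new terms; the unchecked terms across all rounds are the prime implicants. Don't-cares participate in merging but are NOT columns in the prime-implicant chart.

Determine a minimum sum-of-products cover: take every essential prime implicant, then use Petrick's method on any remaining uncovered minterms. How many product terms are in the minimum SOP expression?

[col 0] 00011, 00101*, 00110*, 01001*, 01010*, 01101*, 10100*, 10101*, 10110*, 11000*, 11010*, 11011*, 11110*
[col 1] -0101, -0110, -1010, 0-101, 01-01, 1-110, 101-0, 1010-, 11-10, 110-0, 1101-
Prime implicants: -0101, -0110, -1010, 0-101, 00011, 01-01, 1-110, 101-0, 1010-, 11-10, 110-0, 1101-
PI chart (minterm → PIs covering it):
  3 | 00011  (sole → essential)
  5 | -0101,0-101
  6 | -0110  (sole → essential)
  9 | 01-01  (sole → essential)
  13 | 0-101,01-01
  20 | 101-0,1010-
  21 | -0101,1010-
  22 | -0110,1-110,101-0
  24 | 110-0  (sole → essential)
  26 | -1010,11-10,110-0,1101-
  27 | 1101-  (sole → essential)
  30 | 1-110,11-10
Essential prime implicants: -0110, 00011, 01-01, 110-0, 1101-
Petrick residual → -0101, 1-110, 101-0
Minimum SOP uses 8 PIs: b'cd'e + b'cde' + a'b'c'de + a'bd'e + acde' + ab'ce' + abc'e' + abc'd

8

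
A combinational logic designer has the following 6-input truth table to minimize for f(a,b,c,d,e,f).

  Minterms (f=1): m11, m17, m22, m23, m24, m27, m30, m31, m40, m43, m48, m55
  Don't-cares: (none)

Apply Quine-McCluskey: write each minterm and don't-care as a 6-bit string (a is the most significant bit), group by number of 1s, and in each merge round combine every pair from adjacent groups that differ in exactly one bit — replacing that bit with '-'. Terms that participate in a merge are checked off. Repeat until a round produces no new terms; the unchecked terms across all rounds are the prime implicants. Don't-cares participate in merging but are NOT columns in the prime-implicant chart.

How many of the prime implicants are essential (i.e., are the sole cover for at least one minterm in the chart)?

size-2^0 implicants → 001011(✓)  010001  010110(✓)  010111(✓)  011000  011011(✓)  011110(✓)  011111(✓)  101000  101011(✓)  110000  110111(✓)
size-2^1 implicants → -01011  -10111  0-1011  01-110(✓)  01-111(✓)  01011-(✓)  011-11  01111-(✓)
size-2^2 implicants → 01-11-
Unchecked terms (primes): -01011, -10111, 0-1011, 01-11-, 010001, 011-11, 011000, 101000, 110000
Minterm coverage:
  m11 ⊆ -01011,0-1011
  m17 ⊆ 010001 [E]
  m22 ⊆ 01-11- [E]
  m23 ⊆ -10111,01-11-
  m24 ⊆ 011000 [E]
  m27 ⊆ 0-1011,011-11
  m30 ⊆ 01-11- [E]
  m31 ⊆ 01-11-,011-11
  m40 ⊆ 101000 [E]
  m43 ⊆ -01011 [E]
  m48 ⊆ 110000 [E]
  m55 ⊆ -10111 [E]
E = {-01011, -10111, 01-11-, 010001, 011000, 101000, 110000}

7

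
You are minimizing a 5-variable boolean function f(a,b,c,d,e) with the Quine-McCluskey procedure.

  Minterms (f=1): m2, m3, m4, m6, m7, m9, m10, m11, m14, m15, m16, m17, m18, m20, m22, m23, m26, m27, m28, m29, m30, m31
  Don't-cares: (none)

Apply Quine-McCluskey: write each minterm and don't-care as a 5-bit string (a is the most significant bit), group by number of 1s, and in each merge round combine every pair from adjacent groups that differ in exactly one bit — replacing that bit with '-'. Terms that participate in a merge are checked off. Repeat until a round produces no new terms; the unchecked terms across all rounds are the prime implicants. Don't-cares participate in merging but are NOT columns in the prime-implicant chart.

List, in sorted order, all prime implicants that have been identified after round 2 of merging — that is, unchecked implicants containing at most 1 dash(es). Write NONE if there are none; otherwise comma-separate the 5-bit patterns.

010-1, 1000-

Round 0: 00010✓ 00011✓ 00100✓ 00110✓ 00111✓ 01001✓ 01010✓ 01011✓ 01110✓ 01111✓ 10000✓ 10001✓ 10010✓ 10100✓ 10110✓ 10111✓ 11010✓ 11011✓ 11100✓ 11101✓ 11110✓ 11111✓
Round 1: -0010✓ -0100✓ -0110✓ -0111✓ -1010✓ -1011✓ -1110✓ -1111✓ 0-010✓ 0-011✓ 0-110✓ 0-111✓ 00-10✓ 00-11✓ 0001-✓ 001-0✓ 0011-✓ 01-10✓ 01-11✓ 010-1 0101-✓ 0111-✓ 1-010✓ 1-100✓ 1-110✓ 1-111✓ 10-00✓ 10-10✓ 100-0✓ 1000- 101-0✓ 1011-✓ 11-10✓ 11-11✓ 1101-✓ 111-0✓ 111-1✓ 1110-✓ 1111-✓
Round 2: --010✓ --110✓ --111✓ -0-10✓ -01-0 -011-✓ -1-10✓ -1-11✓ -101-✓ -111-✓ 0--10✓ 0--11✓ 0-01-✓ 0-11-✓ 00-1-✓ 01-1-✓ 1--10✓ 1-1-0 1-11-✓ 10--0 11-1-✓ 111--
Round 3: ---10 --11- -1-1- 0--1-
PIs = {---10, --11-, -01-0, -1-1-, 0--1-, 010-1, 1-1-0, 10--0, 1000-, 111--}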